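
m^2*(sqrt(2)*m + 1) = sqrt(2)*m^3 + m^2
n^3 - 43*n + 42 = (n - 6)*(n - 1)*(n + 7)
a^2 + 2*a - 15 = (a - 3)*(a + 5)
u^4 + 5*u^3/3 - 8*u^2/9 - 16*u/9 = u*(u - 1)*(u + 4/3)^2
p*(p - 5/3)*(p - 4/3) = p^3 - 3*p^2 + 20*p/9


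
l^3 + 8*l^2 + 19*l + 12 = (l + 1)*(l + 3)*(l + 4)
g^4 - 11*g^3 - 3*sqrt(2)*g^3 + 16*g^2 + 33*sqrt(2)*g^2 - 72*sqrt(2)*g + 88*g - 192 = (g - 8)*(g - 3)*(g - 4*sqrt(2))*(g + sqrt(2))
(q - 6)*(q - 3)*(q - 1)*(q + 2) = q^4 - 8*q^3 + 7*q^2 + 36*q - 36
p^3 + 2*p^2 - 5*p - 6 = (p - 2)*(p + 1)*(p + 3)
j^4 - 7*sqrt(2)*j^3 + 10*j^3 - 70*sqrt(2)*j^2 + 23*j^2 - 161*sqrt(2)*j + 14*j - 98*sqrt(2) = (j + 1)*(j + 2)*(j + 7)*(j - 7*sqrt(2))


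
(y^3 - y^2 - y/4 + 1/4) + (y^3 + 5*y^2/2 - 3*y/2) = 2*y^3 + 3*y^2/2 - 7*y/4 + 1/4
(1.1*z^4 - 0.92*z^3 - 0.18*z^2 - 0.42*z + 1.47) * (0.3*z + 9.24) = 0.33*z^5 + 9.888*z^4 - 8.5548*z^3 - 1.7892*z^2 - 3.4398*z + 13.5828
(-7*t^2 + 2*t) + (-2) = -7*t^2 + 2*t - 2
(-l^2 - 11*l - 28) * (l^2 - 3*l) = -l^4 - 8*l^3 + 5*l^2 + 84*l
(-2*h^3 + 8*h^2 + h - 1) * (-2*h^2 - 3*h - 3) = 4*h^5 - 10*h^4 - 20*h^3 - 25*h^2 + 3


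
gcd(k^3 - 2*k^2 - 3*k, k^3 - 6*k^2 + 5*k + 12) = k^2 - 2*k - 3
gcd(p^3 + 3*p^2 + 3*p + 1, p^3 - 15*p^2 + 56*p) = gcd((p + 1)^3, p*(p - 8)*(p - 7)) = 1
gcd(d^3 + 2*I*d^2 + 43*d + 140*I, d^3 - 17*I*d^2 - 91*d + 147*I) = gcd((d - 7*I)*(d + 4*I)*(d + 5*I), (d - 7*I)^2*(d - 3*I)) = d - 7*I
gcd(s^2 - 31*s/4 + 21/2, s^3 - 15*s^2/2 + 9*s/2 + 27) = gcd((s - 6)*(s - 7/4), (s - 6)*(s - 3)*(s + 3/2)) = s - 6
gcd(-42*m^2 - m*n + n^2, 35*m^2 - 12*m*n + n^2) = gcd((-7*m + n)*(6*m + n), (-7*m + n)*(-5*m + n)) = 7*m - n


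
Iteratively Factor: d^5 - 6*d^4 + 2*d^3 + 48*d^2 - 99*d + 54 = (d + 3)*(d^4 - 9*d^3 + 29*d^2 - 39*d + 18) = (d - 1)*(d + 3)*(d^3 - 8*d^2 + 21*d - 18) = (d - 2)*(d - 1)*(d + 3)*(d^2 - 6*d + 9) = (d - 3)*(d - 2)*(d - 1)*(d + 3)*(d - 3)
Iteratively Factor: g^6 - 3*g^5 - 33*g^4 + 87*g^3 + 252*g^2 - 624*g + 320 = (g + 4)*(g^5 - 7*g^4 - 5*g^3 + 107*g^2 - 176*g + 80) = (g - 4)*(g + 4)*(g^4 - 3*g^3 - 17*g^2 + 39*g - 20) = (g - 4)*(g + 4)^2*(g^3 - 7*g^2 + 11*g - 5) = (g - 4)*(g - 1)*(g + 4)^2*(g^2 - 6*g + 5) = (g - 4)*(g - 1)^2*(g + 4)^2*(g - 5)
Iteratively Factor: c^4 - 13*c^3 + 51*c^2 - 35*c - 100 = (c - 5)*(c^3 - 8*c^2 + 11*c + 20) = (c - 5)^2*(c^2 - 3*c - 4) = (c - 5)^2*(c - 4)*(c + 1)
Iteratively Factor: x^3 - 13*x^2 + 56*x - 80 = (x - 4)*(x^2 - 9*x + 20) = (x - 4)^2*(x - 5)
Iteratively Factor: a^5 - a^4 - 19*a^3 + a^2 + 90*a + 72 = (a - 3)*(a^4 + 2*a^3 - 13*a^2 - 38*a - 24) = (a - 3)*(a + 1)*(a^3 + a^2 - 14*a - 24) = (a - 3)*(a + 1)*(a + 2)*(a^2 - a - 12) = (a - 4)*(a - 3)*(a + 1)*(a + 2)*(a + 3)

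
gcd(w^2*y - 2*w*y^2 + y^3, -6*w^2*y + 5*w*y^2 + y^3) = -w*y + y^2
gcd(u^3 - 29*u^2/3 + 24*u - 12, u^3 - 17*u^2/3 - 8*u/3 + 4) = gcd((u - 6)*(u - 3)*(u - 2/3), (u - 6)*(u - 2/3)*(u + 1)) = u^2 - 20*u/3 + 4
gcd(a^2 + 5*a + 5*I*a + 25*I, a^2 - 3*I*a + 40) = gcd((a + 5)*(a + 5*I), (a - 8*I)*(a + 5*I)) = a + 5*I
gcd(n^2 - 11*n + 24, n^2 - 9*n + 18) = n - 3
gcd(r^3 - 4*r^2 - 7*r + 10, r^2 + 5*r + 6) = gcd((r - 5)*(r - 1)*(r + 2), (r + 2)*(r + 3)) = r + 2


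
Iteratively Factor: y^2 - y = (y)*(y - 1)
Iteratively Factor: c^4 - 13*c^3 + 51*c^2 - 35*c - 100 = (c - 4)*(c^3 - 9*c^2 + 15*c + 25) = (c - 5)*(c - 4)*(c^2 - 4*c - 5) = (c - 5)^2*(c - 4)*(c + 1)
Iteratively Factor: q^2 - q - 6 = (q + 2)*(q - 3)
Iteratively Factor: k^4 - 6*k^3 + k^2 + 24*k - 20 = (k - 1)*(k^3 - 5*k^2 - 4*k + 20) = (k - 1)*(k + 2)*(k^2 - 7*k + 10) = (k - 5)*(k - 1)*(k + 2)*(k - 2)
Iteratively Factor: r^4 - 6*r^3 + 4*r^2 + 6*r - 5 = (r - 1)*(r^3 - 5*r^2 - r + 5) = (r - 5)*(r - 1)*(r^2 - 1) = (r - 5)*(r - 1)^2*(r + 1)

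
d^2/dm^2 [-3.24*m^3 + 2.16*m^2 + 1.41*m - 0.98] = 4.32 - 19.44*m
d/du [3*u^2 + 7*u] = 6*u + 7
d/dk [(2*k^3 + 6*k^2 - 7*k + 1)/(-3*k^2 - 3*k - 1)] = (-6*k^4 - 12*k^3 - 45*k^2 - 6*k + 10)/(9*k^4 + 18*k^3 + 15*k^2 + 6*k + 1)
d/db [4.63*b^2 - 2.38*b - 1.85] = 9.26*b - 2.38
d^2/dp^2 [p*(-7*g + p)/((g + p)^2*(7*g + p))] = 2*(784*g^4 - 245*g^3*p - 189*g^2*p^2 - 23*g*p^3 + p^4)/(343*g^7 + 1519*g^6*p + 2667*g^5*p^2 + 2339*g^4*p^3 + 1061*g^3*p^4 + 237*g^2*p^5 + 25*g*p^6 + p^7)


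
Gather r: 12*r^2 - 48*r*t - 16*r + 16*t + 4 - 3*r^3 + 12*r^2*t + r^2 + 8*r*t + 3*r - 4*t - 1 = -3*r^3 + r^2*(12*t + 13) + r*(-40*t - 13) + 12*t + 3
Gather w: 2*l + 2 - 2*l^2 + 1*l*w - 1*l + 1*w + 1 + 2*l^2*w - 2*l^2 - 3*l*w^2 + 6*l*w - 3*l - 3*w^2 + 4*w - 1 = -4*l^2 - 2*l + w^2*(-3*l - 3) + w*(2*l^2 + 7*l + 5) + 2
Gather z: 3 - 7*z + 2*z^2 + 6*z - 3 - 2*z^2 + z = 0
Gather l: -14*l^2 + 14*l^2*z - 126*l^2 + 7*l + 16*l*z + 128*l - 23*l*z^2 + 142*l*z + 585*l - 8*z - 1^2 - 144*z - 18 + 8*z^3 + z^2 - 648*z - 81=l^2*(14*z - 140) + l*(-23*z^2 + 158*z + 720) + 8*z^3 + z^2 - 800*z - 100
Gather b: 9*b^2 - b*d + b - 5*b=9*b^2 + b*(-d - 4)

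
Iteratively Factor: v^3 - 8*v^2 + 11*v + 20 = (v - 4)*(v^2 - 4*v - 5) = (v - 5)*(v - 4)*(v + 1)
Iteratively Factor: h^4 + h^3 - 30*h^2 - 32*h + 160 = (h - 2)*(h^3 + 3*h^2 - 24*h - 80) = (h - 2)*(h + 4)*(h^2 - h - 20) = (h - 2)*(h + 4)^2*(h - 5)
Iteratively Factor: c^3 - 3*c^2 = (c - 3)*(c^2) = c*(c - 3)*(c)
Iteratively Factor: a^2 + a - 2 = (a - 1)*(a + 2)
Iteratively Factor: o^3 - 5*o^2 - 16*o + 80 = (o + 4)*(o^2 - 9*o + 20) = (o - 5)*(o + 4)*(o - 4)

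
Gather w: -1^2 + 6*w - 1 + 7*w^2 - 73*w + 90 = 7*w^2 - 67*w + 88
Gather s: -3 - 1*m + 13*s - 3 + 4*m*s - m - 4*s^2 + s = -2*m - 4*s^2 + s*(4*m + 14) - 6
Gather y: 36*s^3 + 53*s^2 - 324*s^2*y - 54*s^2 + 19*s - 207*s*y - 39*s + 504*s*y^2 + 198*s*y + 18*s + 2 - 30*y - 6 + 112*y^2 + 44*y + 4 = 36*s^3 - s^2 - 2*s + y^2*(504*s + 112) + y*(-324*s^2 - 9*s + 14)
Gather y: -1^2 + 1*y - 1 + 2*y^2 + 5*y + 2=2*y^2 + 6*y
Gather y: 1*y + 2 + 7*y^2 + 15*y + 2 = 7*y^2 + 16*y + 4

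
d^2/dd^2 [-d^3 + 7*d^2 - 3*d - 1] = 14 - 6*d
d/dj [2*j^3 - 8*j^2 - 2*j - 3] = 6*j^2 - 16*j - 2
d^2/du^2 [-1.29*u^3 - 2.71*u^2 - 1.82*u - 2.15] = -7.74*u - 5.42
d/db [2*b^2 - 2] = 4*b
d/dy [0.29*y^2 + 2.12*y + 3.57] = 0.58*y + 2.12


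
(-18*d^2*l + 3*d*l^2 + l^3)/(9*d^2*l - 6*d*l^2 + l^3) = (-6*d - l)/(3*d - l)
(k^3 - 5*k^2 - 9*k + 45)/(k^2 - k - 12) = (k^2 - 8*k + 15)/(k - 4)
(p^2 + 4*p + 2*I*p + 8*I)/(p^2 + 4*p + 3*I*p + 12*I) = (p + 2*I)/(p + 3*I)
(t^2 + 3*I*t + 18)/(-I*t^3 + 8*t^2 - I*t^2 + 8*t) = (-t^2 - 3*I*t - 18)/(t*(I*t^2 - 8*t + I*t - 8))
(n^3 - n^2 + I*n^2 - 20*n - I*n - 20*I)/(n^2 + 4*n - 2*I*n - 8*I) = (n^2 + n*(-5 + I) - 5*I)/(n - 2*I)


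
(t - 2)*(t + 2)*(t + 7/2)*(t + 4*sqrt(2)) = t^4 + 7*t^3/2 + 4*sqrt(2)*t^3 - 4*t^2 + 14*sqrt(2)*t^2 - 16*sqrt(2)*t - 14*t - 56*sqrt(2)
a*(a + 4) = a^2 + 4*a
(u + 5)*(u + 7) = u^2 + 12*u + 35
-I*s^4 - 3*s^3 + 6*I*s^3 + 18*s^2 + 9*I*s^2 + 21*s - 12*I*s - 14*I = (s - 7)*(s - 2*I)*(s - I)*(-I*s - I)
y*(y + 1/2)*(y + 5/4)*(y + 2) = y^4 + 15*y^3/4 + 33*y^2/8 + 5*y/4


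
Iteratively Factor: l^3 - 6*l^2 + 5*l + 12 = (l - 4)*(l^2 - 2*l - 3) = (l - 4)*(l - 3)*(l + 1)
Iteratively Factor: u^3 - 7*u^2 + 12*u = (u - 4)*(u^2 - 3*u) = u*(u - 4)*(u - 3)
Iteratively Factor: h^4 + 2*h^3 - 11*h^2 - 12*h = (h + 4)*(h^3 - 2*h^2 - 3*h) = h*(h + 4)*(h^2 - 2*h - 3) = h*(h - 3)*(h + 4)*(h + 1)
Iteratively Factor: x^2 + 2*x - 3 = (x + 3)*(x - 1)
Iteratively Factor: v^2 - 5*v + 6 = (v - 3)*(v - 2)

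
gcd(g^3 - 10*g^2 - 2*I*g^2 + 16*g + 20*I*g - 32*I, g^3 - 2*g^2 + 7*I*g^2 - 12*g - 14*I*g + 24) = g - 2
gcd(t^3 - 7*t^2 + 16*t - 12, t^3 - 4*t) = t - 2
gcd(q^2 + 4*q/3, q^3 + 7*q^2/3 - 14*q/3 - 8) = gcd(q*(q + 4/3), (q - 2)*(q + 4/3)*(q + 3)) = q + 4/3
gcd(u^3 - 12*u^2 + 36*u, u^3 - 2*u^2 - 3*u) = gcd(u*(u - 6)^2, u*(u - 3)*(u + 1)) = u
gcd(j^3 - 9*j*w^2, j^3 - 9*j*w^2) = -j^3 + 9*j*w^2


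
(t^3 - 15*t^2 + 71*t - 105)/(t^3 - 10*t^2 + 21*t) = (t - 5)/t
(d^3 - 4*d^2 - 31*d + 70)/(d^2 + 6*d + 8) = (d^3 - 4*d^2 - 31*d + 70)/(d^2 + 6*d + 8)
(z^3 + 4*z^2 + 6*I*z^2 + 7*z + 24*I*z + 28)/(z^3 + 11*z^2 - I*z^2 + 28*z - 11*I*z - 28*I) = (z + 7*I)/(z + 7)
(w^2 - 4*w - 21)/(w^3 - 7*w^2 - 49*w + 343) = (w + 3)/(w^2 - 49)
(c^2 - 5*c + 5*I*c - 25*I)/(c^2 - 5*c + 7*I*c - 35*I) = (c + 5*I)/(c + 7*I)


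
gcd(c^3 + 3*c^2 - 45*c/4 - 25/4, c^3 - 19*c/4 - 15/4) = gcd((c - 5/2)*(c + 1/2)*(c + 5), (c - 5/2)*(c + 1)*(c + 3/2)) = c - 5/2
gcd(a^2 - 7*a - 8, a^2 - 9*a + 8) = a - 8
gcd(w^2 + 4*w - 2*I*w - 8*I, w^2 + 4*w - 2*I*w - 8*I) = w^2 + w*(4 - 2*I) - 8*I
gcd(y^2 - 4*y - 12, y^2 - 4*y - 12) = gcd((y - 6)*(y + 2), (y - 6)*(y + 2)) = y^2 - 4*y - 12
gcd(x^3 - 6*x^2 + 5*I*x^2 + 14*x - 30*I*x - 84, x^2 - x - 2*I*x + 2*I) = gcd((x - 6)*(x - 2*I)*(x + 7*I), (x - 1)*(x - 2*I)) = x - 2*I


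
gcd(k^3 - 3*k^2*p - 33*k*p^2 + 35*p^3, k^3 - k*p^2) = -k + p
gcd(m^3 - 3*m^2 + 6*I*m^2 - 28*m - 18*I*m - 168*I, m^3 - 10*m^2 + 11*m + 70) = m - 7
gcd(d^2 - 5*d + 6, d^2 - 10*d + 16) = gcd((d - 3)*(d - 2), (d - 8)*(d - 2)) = d - 2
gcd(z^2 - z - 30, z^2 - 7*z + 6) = z - 6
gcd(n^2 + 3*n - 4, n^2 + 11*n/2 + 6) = n + 4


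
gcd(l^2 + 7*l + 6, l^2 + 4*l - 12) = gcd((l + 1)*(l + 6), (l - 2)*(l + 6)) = l + 6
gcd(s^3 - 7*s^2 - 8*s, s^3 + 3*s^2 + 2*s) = s^2 + s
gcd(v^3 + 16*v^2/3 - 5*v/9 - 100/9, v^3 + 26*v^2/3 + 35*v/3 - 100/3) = v^2 + 11*v/3 - 20/3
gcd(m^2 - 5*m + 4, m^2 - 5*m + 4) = m^2 - 5*m + 4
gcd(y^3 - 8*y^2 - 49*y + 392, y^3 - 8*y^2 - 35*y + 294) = y - 7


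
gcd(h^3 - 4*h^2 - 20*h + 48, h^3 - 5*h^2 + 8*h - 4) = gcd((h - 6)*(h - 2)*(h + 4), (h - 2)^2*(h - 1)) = h - 2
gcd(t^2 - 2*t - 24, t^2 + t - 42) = t - 6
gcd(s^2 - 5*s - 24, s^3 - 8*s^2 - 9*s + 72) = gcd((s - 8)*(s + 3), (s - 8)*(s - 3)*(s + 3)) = s^2 - 5*s - 24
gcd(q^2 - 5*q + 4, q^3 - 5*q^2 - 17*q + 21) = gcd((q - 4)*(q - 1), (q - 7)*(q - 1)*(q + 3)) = q - 1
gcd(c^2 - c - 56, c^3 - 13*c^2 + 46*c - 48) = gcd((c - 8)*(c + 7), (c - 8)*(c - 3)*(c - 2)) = c - 8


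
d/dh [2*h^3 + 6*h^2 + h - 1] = 6*h^2 + 12*h + 1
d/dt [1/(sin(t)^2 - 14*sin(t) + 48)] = 2*(7 - sin(t))*cos(t)/(sin(t)^2 - 14*sin(t) + 48)^2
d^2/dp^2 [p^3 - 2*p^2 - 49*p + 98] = 6*p - 4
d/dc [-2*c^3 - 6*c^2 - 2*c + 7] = -6*c^2 - 12*c - 2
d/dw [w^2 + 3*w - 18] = 2*w + 3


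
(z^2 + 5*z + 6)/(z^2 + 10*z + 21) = (z + 2)/(z + 7)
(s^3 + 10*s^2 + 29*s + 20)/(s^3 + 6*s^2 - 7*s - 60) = (s + 1)/(s - 3)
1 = 1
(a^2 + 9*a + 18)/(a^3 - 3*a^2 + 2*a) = (a^2 + 9*a + 18)/(a*(a^2 - 3*a + 2))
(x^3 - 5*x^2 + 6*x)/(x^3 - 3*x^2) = (x - 2)/x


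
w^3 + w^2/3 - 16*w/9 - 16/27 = (w - 4/3)*(w + 1/3)*(w + 4/3)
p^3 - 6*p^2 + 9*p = p*(p - 3)^2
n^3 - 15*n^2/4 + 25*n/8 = n*(n - 5/2)*(n - 5/4)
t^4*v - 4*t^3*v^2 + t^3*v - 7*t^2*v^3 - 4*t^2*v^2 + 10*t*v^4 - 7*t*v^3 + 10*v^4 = (t - 5*v)*(t - v)*(t + 2*v)*(t*v + v)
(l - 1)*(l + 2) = l^2 + l - 2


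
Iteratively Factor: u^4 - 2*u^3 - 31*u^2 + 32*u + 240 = (u + 4)*(u^3 - 6*u^2 - 7*u + 60) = (u - 4)*(u + 4)*(u^2 - 2*u - 15) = (u - 5)*(u - 4)*(u + 4)*(u + 3)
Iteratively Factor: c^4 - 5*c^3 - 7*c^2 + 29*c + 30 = (c - 3)*(c^3 - 2*c^2 - 13*c - 10) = (c - 3)*(c + 2)*(c^2 - 4*c - 5) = (c - 3)*(c + 1)*(c + 2)*(c - 5)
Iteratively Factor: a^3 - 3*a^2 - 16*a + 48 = (a - 3)*(a^2 - 16) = (a - 4)*(a - 3)*(a + 4)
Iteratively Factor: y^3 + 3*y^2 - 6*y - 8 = (y + 1)*(y^2 + 2*y - 8) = (y - 2)*(y + 1)*(y + 4)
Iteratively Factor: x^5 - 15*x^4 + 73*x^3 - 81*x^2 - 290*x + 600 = (x - 5)*(x^4 - 10*x^3 + 23*x^2 + 34*x - 120) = (x - 5)*(x - 3)*(x^3 - 7*x^2 + 2*x + 40) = (x - 5)^2*(x - 3)*(x^2 - 2*x - 8) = (x - 5)^2*(x - 4)*(x - 3)*(x + 2)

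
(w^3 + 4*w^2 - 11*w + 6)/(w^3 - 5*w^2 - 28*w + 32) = (w^2 + 5*w - 6)/(w^2 - 4*w - 32)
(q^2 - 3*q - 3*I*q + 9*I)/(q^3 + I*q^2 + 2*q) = (q^2 - 3*q - 3*I*q + 9*I)/(q*(q^2 + I*q + 2))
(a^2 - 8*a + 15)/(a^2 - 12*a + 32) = (a^2 - 8*a + 15)/(a^2 - 12*a + 32)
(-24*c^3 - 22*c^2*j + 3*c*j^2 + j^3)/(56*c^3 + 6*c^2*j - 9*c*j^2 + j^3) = (-6*c^2 - 7*c*j - j^2)/(14*c^2 + 5*c*j - j^2)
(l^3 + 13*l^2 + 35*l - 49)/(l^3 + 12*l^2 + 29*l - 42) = (l + 7)/(l + 6)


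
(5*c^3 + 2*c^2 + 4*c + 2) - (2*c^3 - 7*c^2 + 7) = 3*c^3 + 9*c^2 + 4*c - 5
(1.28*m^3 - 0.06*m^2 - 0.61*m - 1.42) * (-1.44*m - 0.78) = -1.8432*m^4 - 0.912*m^3 + 0.9252*m^2 + 2.5206*m + 1.1076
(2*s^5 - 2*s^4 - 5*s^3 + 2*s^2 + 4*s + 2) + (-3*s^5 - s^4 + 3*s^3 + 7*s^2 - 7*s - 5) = -s^5 - 3*s^4 - 2*s^3 + 9*s^2 - 3*s - 3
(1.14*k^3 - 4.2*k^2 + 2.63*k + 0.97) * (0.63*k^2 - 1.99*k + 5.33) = 0.7182*k^5 - 4.9146*k^4 + 16.0911*k^3 - 27.0086*k^2 + 12.0876*k + 5.1701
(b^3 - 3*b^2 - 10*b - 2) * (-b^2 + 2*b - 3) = -b^5 + 5*b^4 + b^3 - 9*b^2 + 26*b + 6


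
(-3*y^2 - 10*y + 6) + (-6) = -3*y^2 - 10*y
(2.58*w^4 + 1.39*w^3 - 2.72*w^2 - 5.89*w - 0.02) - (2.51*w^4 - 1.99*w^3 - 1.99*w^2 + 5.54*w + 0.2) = 0.0700000000000003*w^4 + 3.38*w^3 - 0.73*w^2 - 11.43*w - 0.22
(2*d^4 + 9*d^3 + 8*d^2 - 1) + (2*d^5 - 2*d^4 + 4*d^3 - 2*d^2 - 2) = 2*d^5 + 13*d^3 + 6*d^2 - 3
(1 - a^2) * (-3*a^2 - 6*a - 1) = 3*a^4 + 6*a^3 - 2*a^2 - 6*a - 1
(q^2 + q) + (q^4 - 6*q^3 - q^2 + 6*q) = q^4 - 6*q^3 + 7*q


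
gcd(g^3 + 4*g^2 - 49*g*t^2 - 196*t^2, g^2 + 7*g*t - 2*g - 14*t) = g + 7*t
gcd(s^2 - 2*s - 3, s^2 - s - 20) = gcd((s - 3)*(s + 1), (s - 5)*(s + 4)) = 1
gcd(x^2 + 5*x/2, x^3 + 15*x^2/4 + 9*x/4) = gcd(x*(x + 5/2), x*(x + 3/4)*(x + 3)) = x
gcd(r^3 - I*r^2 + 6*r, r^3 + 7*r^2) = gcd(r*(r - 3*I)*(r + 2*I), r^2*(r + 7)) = r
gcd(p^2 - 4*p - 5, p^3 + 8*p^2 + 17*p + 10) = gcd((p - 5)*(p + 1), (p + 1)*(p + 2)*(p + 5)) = p + 1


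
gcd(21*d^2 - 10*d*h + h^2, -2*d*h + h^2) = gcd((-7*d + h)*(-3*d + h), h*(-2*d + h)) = 1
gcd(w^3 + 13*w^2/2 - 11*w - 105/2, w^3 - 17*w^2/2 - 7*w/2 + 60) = w^2 - w/2 - 15/2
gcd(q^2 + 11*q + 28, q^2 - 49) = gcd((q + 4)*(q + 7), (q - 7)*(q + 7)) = q + 7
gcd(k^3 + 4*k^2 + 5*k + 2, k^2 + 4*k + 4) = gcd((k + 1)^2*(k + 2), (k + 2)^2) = k + 2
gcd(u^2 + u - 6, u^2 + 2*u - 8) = u - 2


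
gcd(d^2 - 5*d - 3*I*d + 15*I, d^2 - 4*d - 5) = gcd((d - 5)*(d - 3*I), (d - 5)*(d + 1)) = d - 5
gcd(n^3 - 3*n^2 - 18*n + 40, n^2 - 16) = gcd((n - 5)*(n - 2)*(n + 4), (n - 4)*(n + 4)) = n + 4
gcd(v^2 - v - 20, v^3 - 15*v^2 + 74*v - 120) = v - 5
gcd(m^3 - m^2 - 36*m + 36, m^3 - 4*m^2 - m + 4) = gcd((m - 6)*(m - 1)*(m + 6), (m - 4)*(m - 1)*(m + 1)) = m - 1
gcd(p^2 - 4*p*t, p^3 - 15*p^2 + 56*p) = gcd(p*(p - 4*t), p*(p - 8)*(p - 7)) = p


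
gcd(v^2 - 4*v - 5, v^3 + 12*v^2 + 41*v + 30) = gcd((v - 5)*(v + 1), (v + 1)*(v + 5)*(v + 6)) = v + 1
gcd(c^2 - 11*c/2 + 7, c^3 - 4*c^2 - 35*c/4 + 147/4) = c - 7/2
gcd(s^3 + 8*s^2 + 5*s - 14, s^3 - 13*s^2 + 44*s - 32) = s - 1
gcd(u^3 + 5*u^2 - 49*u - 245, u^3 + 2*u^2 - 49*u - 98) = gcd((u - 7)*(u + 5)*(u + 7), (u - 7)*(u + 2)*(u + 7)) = u^2 - 49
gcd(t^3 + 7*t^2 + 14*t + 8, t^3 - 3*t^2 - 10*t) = t + 2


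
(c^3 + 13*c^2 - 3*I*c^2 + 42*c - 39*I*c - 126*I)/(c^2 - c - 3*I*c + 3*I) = (c^2 + 13*c + 42)/(c - 1)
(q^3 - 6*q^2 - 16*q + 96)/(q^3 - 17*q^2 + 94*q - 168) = (q + 4)/(q - 7)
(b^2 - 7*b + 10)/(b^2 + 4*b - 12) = (b - 5)/(b + 6)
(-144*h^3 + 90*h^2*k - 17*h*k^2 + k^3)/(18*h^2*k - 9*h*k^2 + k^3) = (-8*h + k)/k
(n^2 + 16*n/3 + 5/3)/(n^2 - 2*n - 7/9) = 3*(n + 5)/(3*n - 7)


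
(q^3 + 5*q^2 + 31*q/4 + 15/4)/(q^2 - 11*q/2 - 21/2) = (2*q^2 + 7*q + 5)/(2*(q - 7))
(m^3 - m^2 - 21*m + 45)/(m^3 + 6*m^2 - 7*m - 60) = (m - 3)/(m + 4)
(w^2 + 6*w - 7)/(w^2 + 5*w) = (w^2 + 6*w - 7)/(w*(w + 5))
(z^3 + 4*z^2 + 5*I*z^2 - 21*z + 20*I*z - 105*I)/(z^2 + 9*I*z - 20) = (z^2 + 4*z - 21)/(z + 4*I)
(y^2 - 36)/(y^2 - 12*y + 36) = (y + 6)/(y - 6)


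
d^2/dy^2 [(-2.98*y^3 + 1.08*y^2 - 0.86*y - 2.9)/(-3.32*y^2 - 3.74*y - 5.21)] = (-1.13686837721616e-13*y^5 - 2.8421709430404e-14*y^4 + 26.0536*y^3 + 652.274568*y^2 + 612.135276*y - 111.341824)/(36.594368*y^6 + 123.671328*y^5 + 311.596608*y^4 + 440.462792*y^3 + 488.981424*y^2 + 304.556802*y + 141.420761)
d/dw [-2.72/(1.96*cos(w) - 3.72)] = -5.3312*sin(w)/(1.96*cos(w) - 3.72)^2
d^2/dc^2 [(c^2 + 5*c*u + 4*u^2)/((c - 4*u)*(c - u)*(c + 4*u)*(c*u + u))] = 2*(3*c^5 - 9*c^4*u + 3*c^4 - 19*c^3*u^2 + 3*c^3*u + c^3 + 87*c^2*u^3 - 69*c^2*u^2 + 3*c^2*u - 60*c*u^4 + 135*c*u^3 - 27*c*u^2 + 16*u^5 - 36*u^4 + 41*u^3)/(u*(c^9 - 15*c^8*u + 3*c^8 + 87*c^7*u^2 - 45*c^7*u + 3*c^7 - 245*c^6*u^3 + 261*c^6*u^2 - 45*c^6*u + c^6 + 348*c^5*u^4 - 735*c^5*u^3 + 261*c^5*u^2 - 15*c^5*u - 240*c^4*u^5 + 1044*c^4*u^4 - 735*c^4*u^3 + 87*c^4*u^2 + 64*c^3*u^6 - 720*c^3*u^5 + 1044*c^3*u^4 - 245*c^3*u^3 + 192*c^2*u^6 - 720*c^2*u^5 + 348*c^2*u^4 + 192*c*u^6 - 240*c*u^5 + 64*u^6))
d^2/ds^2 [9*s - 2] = 0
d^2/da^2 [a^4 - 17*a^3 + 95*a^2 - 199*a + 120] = 12*a^2 - 102*a + 190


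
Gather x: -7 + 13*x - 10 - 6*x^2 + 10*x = -6*x^2 + 23*x - 17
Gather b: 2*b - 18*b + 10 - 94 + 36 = -16*b - 48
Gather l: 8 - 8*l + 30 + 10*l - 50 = 2*l - 12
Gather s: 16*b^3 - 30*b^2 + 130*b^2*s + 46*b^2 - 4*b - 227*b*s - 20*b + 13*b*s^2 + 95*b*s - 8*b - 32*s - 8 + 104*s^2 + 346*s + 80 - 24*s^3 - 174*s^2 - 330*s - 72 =16*b^3 + 16*b^2 - 32*b - 24*s^3 + s^2*(13*b - 70) + s*(130*b^2 - 132*b - 16)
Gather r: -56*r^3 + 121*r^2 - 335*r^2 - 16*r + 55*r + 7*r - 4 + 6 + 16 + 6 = -56*r^3 - 214*r^2 + 46*r + 24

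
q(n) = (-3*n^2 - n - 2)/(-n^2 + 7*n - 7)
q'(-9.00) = -0.09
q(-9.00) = 1.56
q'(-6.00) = -0.14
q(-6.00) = 1.22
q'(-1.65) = -0.22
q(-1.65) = 0.40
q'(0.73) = 6.31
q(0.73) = 1.79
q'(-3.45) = -0.20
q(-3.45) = 0.80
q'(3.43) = -3.91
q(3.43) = -7.76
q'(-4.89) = -0.16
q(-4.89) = 1.06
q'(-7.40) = -0.11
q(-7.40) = 1.40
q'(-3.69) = -0.19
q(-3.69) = 0.84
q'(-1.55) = -0.22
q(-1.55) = 0.38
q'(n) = (-6*n - 1)/(-n^2 + 7*n - 7) + (2*n - 7)*(-3*n^2 - n - 2)/(-n^2 + 7*n - 7)^2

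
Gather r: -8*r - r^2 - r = -r^2 - 9*r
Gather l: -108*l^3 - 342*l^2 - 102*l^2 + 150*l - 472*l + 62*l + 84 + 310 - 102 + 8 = -108*l^3 - 444*l^2 - 260*l + 300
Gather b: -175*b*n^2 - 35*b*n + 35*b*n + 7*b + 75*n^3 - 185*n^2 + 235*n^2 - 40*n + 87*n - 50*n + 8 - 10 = b*(7 - 175*n^2) + 75*n^3 + 50*n^2 - 3*n - 2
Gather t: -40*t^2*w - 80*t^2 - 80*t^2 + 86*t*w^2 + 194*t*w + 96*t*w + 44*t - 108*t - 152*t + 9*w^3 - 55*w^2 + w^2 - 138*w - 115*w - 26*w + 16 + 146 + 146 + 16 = t^2*(-40*w - 160) + t*(86*w^2 + 290*w - 216) + 9*w^3 - 54*w^2 - 279*w + 324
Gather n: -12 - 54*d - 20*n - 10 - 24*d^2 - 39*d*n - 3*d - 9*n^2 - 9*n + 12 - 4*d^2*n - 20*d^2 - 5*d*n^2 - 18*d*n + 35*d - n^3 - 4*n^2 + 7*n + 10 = -44*d^2 - 22*d - n^3 + n^2*(-5*d - 13) + n*(-4*d^2 - 57*d - 22)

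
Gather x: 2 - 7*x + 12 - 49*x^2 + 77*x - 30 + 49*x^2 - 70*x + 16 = 0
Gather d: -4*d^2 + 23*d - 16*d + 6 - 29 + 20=-4*d^2 + 7*d - 3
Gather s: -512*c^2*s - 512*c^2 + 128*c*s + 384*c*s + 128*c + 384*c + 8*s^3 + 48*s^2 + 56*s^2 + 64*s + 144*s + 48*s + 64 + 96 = -512*c^2 + 512*c + 8*s^3 + 104*s^2 + s*(-512*c^2 + 512*c + 256) + 160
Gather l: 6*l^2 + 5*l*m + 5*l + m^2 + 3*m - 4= 6*l^2 + l*(5*m + 5) + m^2 + 3*m - 4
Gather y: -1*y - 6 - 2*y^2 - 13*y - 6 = -2*y^2 - 14*y - 12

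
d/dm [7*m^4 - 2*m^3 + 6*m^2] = 2*m*(14*m^2 - 3*m + 6)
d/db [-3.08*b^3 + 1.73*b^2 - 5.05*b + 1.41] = -9.24*b^2 + 3.46*b - 5.05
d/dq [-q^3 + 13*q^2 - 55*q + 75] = -3*q^2 + 26*q - 55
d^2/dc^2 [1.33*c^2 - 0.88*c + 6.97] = 2.66000000000000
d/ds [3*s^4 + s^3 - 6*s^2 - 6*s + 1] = 12*s^3 + 3*s^2 - 12*s - 6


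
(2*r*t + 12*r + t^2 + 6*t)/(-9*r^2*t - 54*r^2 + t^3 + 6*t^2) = (-2*r - t)/(9*r^2 - t^2)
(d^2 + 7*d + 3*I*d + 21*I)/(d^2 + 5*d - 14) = (d + 3*I)/(d - 2)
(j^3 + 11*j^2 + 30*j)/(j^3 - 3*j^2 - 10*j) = (j^2 + 11*j + 30)/(j^2 - 3*j - 10)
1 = 1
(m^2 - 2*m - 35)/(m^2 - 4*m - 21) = (m + 5)/(m + 3)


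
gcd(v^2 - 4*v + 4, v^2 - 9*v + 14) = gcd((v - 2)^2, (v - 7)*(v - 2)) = v - 2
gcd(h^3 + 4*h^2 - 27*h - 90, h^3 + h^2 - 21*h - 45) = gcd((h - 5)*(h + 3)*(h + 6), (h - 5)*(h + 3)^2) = h^2 - 2*h - 15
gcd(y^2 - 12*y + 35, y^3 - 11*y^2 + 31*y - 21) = y - 7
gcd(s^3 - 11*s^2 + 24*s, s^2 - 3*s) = s^2 - 3*s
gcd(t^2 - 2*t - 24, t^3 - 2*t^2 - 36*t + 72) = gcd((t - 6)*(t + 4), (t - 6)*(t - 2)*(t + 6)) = t - 6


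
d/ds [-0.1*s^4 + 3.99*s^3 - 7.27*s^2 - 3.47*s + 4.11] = -0.4*s^3 + 11.97*s^2 - 14.54*s - 3.47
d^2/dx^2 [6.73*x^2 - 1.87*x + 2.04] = 13.4600000000000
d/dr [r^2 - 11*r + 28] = 2*r - 11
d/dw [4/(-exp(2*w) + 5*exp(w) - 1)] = (8*exp(w) - 20)*exp(w)/(exp(2*w) - 5*exp(w) + 1)^2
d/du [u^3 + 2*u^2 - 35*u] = 3*u^2 + 4*u - 35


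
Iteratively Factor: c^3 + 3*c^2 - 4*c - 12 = (c - 2)*(c^2 + 5*c + 6) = (c - 2)*(c + 3)*(c + 2)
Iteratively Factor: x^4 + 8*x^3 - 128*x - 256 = (x + 4)*(x^3 + 4*x^2 - 16*x - 64) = (x + 4)^2*(x^2 - 16) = (x + 4)^3*(x - 4)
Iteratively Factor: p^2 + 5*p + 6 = (p + 3)*(p + 2)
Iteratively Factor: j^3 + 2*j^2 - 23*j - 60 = (j + 3)*(j^2 - j - 20) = (j + 3)*(j + 4)*(j - 5)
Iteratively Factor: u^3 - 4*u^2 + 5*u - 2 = (u - 1)*(u^2 - 3*u + 2) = (u - 2)*(u - 1)*(u - 1)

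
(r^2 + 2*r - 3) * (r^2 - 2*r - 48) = r^4 - 55*r^2 - 90*r + 144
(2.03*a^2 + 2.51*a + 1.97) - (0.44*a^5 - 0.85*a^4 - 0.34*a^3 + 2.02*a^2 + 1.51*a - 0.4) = -0.44*a^5 + 0.85*a^4 + 0.34*a^3 + 0.00999999999999979*a^2 + 1.0*a + 2.37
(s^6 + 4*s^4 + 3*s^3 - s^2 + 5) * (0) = 0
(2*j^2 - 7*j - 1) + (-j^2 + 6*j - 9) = j^2 - j - 10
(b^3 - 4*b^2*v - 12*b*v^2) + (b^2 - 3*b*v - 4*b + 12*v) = b^3 - 4*b^2*v + b^2 - 12*b*v^2 - 3*b*v - 4*b + 12*v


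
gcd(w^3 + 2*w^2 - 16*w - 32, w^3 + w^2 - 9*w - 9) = 1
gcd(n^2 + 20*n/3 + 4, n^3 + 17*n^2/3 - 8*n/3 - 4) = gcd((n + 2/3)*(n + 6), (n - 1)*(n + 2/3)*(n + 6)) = n^2 + 20*n/3 + 4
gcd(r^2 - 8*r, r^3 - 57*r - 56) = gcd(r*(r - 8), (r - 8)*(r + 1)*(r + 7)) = r - 8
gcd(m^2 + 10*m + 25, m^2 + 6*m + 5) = m + 5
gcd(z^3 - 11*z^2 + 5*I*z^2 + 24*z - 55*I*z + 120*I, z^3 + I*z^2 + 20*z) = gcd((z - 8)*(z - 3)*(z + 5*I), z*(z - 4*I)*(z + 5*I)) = z + 5*I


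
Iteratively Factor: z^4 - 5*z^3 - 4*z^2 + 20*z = (z - 2)*(z^3 - 3*z^2 - 10*z) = (z - 2)*(z + 2)*(z^2 - 5*z) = z*(z - 2)*(z + 2)*(z - 5)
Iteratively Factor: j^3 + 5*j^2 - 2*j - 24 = (j + 4)*(j^2 + j - 6) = (j + 3)*(j + 4)*(j - 2)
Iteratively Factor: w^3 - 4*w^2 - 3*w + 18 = (w - 3)*(w^2 - w - 6) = (w - 3)*(w + 2)*(w - 3)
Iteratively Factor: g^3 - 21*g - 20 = (g + 4)*(g^2 - 4*g - 5) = (g + 1)*(g + 4)*(g - 5)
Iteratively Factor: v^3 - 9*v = (v + 3)*(v^2 - 3*v) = v*(v + 3)*(v - 3)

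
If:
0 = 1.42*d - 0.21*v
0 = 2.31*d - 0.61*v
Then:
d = 0.00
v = 0.00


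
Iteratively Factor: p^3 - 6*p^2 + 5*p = (p)*(p^2 - 6*p + 5) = p*(p - 5)*(p - 1)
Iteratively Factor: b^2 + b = (b + 1)*(b)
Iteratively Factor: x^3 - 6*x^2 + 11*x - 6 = (x - 1)*(x^2 - 5*x + 6) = (x - 3)*(x - 1)*(x - 2)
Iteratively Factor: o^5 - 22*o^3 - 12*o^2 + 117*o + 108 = (o + 3)*(o^4 - 3*o^3 - 13*o^2 + 27*o + 36) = (o - 4)*(o + 3)*(o^3 + o^2 - 9*o - 9) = (o - 4)*(o + 3)^2*(o^2 - 2*o - 3) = (o - 4)*(o + 1)*(o + 3)^2*(o - 3)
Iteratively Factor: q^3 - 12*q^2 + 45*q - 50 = (q - 5)*(q^2 - 7*q + 10) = (q - 5)^2*(q - 2)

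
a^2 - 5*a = a*(a - 5)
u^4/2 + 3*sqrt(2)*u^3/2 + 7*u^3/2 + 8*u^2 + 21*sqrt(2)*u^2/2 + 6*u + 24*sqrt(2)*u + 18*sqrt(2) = (u/2 + 1)*(u + 2)*(u + 3)*(u + 3*sqrt(2))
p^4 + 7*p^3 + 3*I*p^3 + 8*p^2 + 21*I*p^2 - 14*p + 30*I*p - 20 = (p + 2)*(p + 5)*(p + I)*(p + 2*I)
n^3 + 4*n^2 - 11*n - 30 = (n - 3)*(n + 2)*(n + 5)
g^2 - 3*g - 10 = (g - 5)*(g + 2)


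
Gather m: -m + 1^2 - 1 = -m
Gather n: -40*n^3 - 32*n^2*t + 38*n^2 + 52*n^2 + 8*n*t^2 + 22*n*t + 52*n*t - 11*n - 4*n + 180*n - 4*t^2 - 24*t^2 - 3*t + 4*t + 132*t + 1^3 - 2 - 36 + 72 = -40*n^3 + n^2*(90 - 32*t) + n*(8*t^2 + 74*t + 165) - 28*t^2 + 133*t + 35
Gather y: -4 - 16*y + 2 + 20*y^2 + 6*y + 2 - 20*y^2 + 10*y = 0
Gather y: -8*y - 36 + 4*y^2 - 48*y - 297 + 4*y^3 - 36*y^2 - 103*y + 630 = 4*y^3 - 32*y^2 - 159*y + 297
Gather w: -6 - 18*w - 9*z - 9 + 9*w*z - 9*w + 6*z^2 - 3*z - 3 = w*(9*z - 27) + 6*z^2 - 12*z - 18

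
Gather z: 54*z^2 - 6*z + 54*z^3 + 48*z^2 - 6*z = 54*z^3 + 102*z^2 - 12*z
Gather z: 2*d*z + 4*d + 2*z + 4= 4*d + z*(2*d + 2) + 4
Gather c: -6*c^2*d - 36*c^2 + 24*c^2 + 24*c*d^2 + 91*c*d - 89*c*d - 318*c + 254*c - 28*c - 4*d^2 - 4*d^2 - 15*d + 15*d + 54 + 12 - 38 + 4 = c^2*(-6*d - 12) + c*(24*d^2 + 2*d - 92) - 8*d^2 + 32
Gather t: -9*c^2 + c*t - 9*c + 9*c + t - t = -9*c^2 + c*t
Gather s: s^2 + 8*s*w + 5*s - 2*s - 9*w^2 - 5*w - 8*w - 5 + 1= s^2 + s*(8*w + 3) - 9*w^2 - 13*w - 4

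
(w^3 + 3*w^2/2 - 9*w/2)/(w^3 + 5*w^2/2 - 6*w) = (w + 3)/(w + 4)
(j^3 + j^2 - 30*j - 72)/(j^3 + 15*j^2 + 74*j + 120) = (j^2 - 3*j - 18)/(j^2 + 11*j + 30)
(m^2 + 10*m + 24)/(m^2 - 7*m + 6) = (m^2 + 10*m + 24)/(m^2 - 7*m + 6)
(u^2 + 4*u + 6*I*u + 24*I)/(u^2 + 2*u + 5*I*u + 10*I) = (u^2 + u*(4 + 6*I) + 24*I)/(u^2 + u*(2 + 5*I) + 10*I)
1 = 1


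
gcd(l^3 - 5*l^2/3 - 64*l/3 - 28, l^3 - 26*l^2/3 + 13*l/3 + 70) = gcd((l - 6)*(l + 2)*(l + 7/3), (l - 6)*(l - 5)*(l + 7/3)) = l^2 - 11*l/3 - 14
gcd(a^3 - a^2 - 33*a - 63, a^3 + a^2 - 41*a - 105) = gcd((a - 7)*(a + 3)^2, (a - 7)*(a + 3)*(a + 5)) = a^2 - 4*a - 21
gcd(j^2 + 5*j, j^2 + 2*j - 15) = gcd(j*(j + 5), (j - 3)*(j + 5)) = j + 5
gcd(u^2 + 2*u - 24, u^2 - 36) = u + 6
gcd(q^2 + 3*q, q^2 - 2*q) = q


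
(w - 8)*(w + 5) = w^2 - 3*w - 40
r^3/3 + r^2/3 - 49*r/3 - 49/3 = (r/3 + 1/3)*(r - 7)*(r + 7)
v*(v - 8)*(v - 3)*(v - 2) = v^4 - 13*v^3 + 46*v^2 - 48*v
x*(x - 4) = x^2 - 4*x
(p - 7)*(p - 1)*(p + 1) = p^3 - 7*p^2 - p + 7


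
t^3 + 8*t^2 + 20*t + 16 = (t + 2)^2*(t + 4)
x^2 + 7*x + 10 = (x + 2)*(x + 5)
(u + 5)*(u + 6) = u^2 + 11*u + 30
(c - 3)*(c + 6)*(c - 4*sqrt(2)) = c^3 - 4*sqrt(2)*c^2 + 3*c^2 - 18*c - 12*sqrt(2)*c + 72*sqrt(2)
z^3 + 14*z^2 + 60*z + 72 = (z + 2)*(z + 6)^2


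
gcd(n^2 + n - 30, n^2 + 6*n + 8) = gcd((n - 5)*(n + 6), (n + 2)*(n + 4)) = 1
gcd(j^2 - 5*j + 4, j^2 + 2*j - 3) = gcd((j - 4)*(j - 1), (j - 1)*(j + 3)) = j - 1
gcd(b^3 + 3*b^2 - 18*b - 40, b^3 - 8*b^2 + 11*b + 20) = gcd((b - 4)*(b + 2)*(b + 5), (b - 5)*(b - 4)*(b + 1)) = b - 4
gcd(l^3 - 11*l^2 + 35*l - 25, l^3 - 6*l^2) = 1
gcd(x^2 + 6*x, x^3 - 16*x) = x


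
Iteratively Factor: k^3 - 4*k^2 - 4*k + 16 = (k + 2)*(k^2 - 6*k + 8) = (k - 4)*(k + 2)*(k - 2)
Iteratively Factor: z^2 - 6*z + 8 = (z - 4)*(z - 2)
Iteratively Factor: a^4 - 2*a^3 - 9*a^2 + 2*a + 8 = (a + 2)*(a^3 - 4*a^2 - a + 4) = (a - 1)*(a + 2)*(a^2 - 3*a - 4) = (a - 4)*(a - 1)*(a + 2)*(a + 1)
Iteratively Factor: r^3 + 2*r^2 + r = (r)*(r^2 + 2*r + 1) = r*(r + 1)*(r + 1)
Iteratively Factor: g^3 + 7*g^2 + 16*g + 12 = (g + 3)*(g^2 + 4*g + 4) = (g + 2)*(g + 3)*(g + 2)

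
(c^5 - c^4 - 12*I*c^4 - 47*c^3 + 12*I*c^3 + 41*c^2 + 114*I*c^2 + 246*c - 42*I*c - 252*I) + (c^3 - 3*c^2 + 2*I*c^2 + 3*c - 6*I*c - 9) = c^5 - c^4 - 12*I*c^4 - 46*c^3 + 12*I*c^3 + 38*c^2 + 116*I*c^2 + 249*c - 48*I*c - 9 - 252*I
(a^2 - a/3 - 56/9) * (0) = 0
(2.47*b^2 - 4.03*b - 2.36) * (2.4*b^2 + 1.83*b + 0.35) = 5.928*b^4 - 5.1519*b^3 - 12.1744*b^2 - 5.7293*b - 0.826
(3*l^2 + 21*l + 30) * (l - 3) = 3*l^3 + 12*l^2 - 33*l - 90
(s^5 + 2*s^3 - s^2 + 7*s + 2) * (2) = 2*s^5 + 4*s^3 - 2*s^2 + 14*s + 4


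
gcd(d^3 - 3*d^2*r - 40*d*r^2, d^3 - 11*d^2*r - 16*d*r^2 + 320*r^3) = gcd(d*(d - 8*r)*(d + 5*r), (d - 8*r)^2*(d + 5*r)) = -d^2 + 3*d*r + 40*r^2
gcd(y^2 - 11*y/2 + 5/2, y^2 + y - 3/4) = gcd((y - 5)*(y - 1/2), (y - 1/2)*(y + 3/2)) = y - 1/2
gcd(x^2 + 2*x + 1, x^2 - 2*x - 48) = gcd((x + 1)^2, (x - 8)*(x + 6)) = 1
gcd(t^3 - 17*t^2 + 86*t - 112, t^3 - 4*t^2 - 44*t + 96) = t^2 - 10*t + 16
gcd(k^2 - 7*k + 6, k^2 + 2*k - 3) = k - 1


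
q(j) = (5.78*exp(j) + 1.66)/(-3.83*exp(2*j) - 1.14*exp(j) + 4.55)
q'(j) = (5.78*exp(j) + 1.66)*(7.66*exp(2*j) + 1.14*exp(j))/(-3.83*exp(2*j) - 1.14*exp(j) + 4.55)^2 + 5.78*exp(j)/(-3.83*exp(2*j) - 1.14*exp(j) + 4.55)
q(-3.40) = 0.41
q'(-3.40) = 0.05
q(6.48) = -0.00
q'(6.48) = 0.00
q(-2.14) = 0.54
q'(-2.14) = 0.19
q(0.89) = -0.75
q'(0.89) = 1.06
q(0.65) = -1.09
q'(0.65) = 1.88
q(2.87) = -0.09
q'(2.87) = 0.09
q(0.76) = -0.91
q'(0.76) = 1.41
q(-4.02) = 0.39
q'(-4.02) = 0.02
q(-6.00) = 0.37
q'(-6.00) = 0.00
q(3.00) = -0.08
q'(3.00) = 0.08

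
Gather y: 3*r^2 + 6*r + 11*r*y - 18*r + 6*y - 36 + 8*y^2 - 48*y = 3*r^2 - 12*r + 8*y^2 + y*(11*r - 42) - 36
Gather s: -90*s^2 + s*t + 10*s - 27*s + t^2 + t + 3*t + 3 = -90*s^2 + s*(t - 17) + t^2 + 4*t + 3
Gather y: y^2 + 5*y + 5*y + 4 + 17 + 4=y^2 + 10*y + 25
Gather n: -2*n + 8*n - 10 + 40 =6*n + 30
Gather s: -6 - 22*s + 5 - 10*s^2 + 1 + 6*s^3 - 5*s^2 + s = 6*s^3 - 15*s^2 - 21*s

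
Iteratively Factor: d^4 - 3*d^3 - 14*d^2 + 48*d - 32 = (d + 4)*(d^3 - 7*d^2 + 14*d - 8) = (d - 2)*(d + 4)*(d^2 - 5*d + 4) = (d - 4)*(d - 2)*(d + 4)*(d - 1)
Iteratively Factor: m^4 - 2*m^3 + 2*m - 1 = (m - 1)*(m^3 - m^2 - m + 1) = (m - 1)^2*(m^2 - 1) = (m - 1)^3*(m + 1)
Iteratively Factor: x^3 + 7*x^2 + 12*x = (x)*(x^2 + 7*x + 12) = x*(x + 4)*(x + 3)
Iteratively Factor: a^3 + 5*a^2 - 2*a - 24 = (a + 4)*(a^2 + a - 6) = (a - 2)*(a + 4)*(a + 3)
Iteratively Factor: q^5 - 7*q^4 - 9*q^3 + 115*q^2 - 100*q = (q + 4)*(q^4 - 11*q^3 + 35*q^2 - 25*q) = (q - 5)*(q + 4)*(q^3 - 6*q^2 + 5*q) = (q - 5)^2*(q + 4)*(q^2 - q) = (q - 5)^2*(q - 1)*(q + 4)*(q)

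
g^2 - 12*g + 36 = (g - 6)^2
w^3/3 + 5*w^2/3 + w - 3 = (w/3 + 1)*(w - 1)*(w + 3)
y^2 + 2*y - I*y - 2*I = (y + 2)*(y - I)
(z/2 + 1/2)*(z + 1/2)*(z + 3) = z^3/2 + 9*z^2/4 + 5*z/2 + 3/4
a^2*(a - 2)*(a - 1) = a^4 - 3*a^3 + 2*a^2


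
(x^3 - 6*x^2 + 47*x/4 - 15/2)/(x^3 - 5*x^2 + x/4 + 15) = (2*x^2 - 7*x + 6)/(2*x^2 - 5*x - 12)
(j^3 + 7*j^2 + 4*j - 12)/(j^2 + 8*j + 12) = j - 1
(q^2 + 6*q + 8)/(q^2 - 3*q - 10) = (q + 4)/(q - 5)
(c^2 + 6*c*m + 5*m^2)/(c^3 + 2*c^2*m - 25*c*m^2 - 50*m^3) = (c + m)/(c^2 - 3*c*m - 10*m^2)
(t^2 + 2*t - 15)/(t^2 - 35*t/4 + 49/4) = 4*(t^2 + 2*t - 15)/(4*t^2 - 35*t + 49)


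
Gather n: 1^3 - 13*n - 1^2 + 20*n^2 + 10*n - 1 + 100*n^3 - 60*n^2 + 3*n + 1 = 100*n^3 - 40*n^2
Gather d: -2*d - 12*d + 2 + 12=14 - 14*d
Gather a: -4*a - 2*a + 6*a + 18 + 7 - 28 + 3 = 0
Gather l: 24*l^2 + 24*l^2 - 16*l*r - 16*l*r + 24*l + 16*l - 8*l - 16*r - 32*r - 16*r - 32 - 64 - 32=48*l^2 + l*(32 - 32*r) - 64*r - 128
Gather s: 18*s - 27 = 18*s - 27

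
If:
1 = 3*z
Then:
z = 1/3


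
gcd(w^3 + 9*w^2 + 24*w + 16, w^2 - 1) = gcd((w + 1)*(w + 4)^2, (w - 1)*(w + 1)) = w + 1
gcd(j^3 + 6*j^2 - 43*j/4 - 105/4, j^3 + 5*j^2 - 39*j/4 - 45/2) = j^2 - j - 15/4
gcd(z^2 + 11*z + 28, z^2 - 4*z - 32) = z + 4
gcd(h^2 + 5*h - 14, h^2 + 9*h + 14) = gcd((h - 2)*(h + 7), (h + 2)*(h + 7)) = h + 7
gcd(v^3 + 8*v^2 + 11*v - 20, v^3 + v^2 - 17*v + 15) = v^2 + 4*v - 5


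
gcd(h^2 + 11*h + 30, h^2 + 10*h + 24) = h + 6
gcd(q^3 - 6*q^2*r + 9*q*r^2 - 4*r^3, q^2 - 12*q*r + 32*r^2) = q - 4*r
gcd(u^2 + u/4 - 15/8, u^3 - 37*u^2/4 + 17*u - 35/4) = u - 5/4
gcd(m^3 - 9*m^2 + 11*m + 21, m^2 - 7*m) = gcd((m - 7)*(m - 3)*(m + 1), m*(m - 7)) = m - 7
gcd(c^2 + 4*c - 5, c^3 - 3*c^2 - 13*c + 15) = c - 1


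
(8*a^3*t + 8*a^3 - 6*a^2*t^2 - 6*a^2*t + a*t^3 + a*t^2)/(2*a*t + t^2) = a*(8*a^2*t + 8*a^2 - 6*a*t^2 - 6*a*t + t^3 + t^2)/(t*(2*a + t))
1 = 1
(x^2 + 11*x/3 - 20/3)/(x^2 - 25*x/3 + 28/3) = (x + 5)/(x - 7)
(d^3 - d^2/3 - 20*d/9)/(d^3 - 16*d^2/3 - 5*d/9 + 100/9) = d/(d - 5)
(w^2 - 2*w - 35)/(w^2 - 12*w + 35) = (w + 5)/(w - 5)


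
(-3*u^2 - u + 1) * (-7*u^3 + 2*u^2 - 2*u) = 21*u^5 + u^4 - 3*u^3 + 4*u^2 - 2*u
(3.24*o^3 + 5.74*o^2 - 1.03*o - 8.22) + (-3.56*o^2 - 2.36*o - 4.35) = 3.24*o^3 + 2.18*o^2 - 3.39*o - 12.57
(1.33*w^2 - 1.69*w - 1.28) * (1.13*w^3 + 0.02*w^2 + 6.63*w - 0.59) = 1.5029*w^5 - 1.8831*w^4 + 7.3377*w^3 - 12.015*w^2 - 7.4893*w + 0.7552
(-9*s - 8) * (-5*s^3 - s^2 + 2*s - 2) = 45*s^4 + 49*s^3 - 10*s^2 + 2*s + 16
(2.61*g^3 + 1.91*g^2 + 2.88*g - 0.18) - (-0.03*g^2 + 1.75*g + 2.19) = 2.61*g^3 + 1.94*g^2 + 1.13*g - 2.37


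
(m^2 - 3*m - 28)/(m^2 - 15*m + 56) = (m + 4)/(m - 8)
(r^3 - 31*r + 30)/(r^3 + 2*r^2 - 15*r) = (r^3 - 31*r + 30)/(r*(r^2 + 2*r - 15))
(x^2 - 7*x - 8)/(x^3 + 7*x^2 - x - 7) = (x - 8)/(x^2 + 6*x - 7)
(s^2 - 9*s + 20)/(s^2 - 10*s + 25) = (s - 4)/(s - 5)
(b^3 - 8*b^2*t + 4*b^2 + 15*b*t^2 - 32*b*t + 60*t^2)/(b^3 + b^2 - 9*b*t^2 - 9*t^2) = (b^2 - 5*b*t + 4*b - 20*t)/(b^2 + 3*b*t + b + 3*t)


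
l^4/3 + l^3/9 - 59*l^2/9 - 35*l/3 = l*(l/3 + 1)*(l - 5)*(l + 7/3)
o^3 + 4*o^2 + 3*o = o*(o + 1)*(o + 3)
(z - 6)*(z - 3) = z^2 - 9*z + 18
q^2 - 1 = (q - 1)*(q + 1)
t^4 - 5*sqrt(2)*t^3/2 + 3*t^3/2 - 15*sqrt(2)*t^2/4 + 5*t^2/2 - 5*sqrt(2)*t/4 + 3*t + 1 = (t + 1/2)*(t + 1)*(t - 2*sqrt(2))*(t - sqrt(2)/2)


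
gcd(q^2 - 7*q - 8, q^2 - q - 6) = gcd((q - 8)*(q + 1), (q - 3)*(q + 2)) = 1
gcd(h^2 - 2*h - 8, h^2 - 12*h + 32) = h - 4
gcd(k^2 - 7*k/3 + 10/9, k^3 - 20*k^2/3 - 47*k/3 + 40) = k - 5/3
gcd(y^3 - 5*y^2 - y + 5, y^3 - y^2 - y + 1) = y^2 - 1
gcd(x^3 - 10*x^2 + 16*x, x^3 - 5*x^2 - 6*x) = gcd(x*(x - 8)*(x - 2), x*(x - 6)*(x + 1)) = x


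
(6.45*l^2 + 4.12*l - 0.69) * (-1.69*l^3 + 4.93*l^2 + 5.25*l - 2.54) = -10.9005*l^5 + 24.8357*l^4 + 55.3402*l^3 + 1.8453*l^2 - 14.0873*l + 1.7526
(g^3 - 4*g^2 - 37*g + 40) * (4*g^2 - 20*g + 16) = 4*g^5 - 36*g^4 - 52*g^3 + 836*g^2 - 1392*g + 640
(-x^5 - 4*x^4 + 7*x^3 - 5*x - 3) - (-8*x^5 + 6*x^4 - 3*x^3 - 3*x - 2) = 7*x^5 - 10*x^4 + 10*x^3 - 2*x - 1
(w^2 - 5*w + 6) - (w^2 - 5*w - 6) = 12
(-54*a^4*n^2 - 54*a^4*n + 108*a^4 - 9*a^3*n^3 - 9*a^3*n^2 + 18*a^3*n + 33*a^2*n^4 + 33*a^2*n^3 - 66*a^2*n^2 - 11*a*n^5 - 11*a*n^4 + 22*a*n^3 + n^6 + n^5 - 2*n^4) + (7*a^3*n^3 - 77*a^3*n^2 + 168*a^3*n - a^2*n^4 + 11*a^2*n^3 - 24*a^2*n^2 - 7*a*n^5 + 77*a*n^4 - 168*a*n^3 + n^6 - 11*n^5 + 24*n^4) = -54*a^4*n^2 - 54*a^4*n + 108*a^4 - 2*a^3*n^3 - 86*a^3*n^2 + 186*a^3*n + 32*a^2*n^4 + 44*a^2*n^3 - 90*a^2*n^2 - 18*a*n^5 + 66*a*n^4 - 146*a*n^3 + 2*n^6 - 10*n^5 + 22*n^4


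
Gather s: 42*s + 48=42*s + 48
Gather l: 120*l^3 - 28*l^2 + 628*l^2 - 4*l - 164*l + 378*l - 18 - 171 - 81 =120*l^3 + 600*l^2 + 210*l - 270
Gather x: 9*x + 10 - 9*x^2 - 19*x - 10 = -9*x^2 - 10*x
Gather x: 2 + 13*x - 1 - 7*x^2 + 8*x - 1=-7*x^2 + 21*x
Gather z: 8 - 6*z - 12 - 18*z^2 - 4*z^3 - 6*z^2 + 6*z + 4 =-4*z^3 - 24*z^2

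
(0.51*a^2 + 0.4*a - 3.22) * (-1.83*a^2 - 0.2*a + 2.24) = -0.9333*a^4 - 0.834*a^3 + 6.955*a^2 + 1.54*a - 7.2128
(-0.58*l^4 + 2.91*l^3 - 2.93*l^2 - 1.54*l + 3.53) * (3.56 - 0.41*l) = 0.2378*l^5 - 3.2579*l^4 + 11.5609*l^3 - 9.7994*l^2 - 6.9297*l + 12.5668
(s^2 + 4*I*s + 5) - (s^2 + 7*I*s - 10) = -3*I*s + 15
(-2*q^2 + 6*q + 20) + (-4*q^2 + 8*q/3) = -6*q^2 + 26*q/3 + 20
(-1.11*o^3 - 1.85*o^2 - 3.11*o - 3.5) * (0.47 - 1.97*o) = 2.1867*o^4 + 3.1228*o^3 + 5.2572*o^2 + 5.4333*o - 1.645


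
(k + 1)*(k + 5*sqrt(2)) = k^2 + k + 5*sqrt(2)*k + 5*sqrt(2)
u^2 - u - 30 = (u - 6)*(u + 5)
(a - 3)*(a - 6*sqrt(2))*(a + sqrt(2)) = a^3 - 5*sqrt(2)*a^2 - 3*a^2 - 12*a + 15*sqrt(2)*a + 36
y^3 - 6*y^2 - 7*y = y*(y - 7)*(y + 1)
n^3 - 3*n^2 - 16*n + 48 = (n - 4)*(n - 3)*(n + 4)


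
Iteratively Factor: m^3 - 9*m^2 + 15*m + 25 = (m + 1)*(m^2 - 10*m + 25) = (m - 5)*(m + 1)*(m - 5)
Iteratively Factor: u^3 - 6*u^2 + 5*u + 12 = (u + 1)*(u^2 - 7*u + 12) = (u - 3)*(u + 1)*(u - 4)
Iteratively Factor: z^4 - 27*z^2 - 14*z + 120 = (z + 4)*(z^3 - 4*z^2 - 11*z + 30) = (z - 5)*(z + 4)*(z^2 + z - 6) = (z - 5)*(z - 2)*(z + 4)*(z + 3)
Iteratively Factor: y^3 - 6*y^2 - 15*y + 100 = (y - 5)*(y^2 - y - 20) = (y - 5)^2*(y + 4)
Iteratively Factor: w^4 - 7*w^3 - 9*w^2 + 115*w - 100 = (w + 4)*(w^3 - 11*w^2 + 35*w - 25) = (w - 1)*(w + 4)*(w^2 - 10*w + 25) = (w - 5)*(w - 1)*(w + 4)*(w - 5)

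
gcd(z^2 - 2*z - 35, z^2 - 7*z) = z - 7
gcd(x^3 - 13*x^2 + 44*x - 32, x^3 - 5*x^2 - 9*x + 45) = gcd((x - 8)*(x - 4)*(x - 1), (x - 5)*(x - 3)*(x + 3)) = 1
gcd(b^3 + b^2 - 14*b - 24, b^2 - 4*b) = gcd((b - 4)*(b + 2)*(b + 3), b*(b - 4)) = b - 4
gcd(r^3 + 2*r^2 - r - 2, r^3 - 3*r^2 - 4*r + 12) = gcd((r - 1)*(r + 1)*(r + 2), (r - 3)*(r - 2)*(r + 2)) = r + 2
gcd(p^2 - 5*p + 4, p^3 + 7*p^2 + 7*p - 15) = p - 1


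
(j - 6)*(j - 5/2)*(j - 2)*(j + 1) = j^4 - 19*j^3/2 + 43*j^2/2 + 2*j - 30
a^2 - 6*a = a*(a - 6)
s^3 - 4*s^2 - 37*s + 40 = (s - 8)*(s - 1)*(s + 5)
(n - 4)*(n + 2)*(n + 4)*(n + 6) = n^4 + 8*n^3 - 4*n^2 - 128*n - 192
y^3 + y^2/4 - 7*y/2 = y*(y - 7/4)*(y + 2)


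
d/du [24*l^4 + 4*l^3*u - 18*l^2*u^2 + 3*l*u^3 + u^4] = 4*l^3 - 36*l^2*u + 9*l*u^2 + 4*u^3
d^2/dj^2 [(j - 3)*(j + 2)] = 2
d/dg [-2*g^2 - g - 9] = -4*g - 1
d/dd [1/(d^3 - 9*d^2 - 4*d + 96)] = (-3*d^2 + 18*d + 4)/(d^3 - 9*d^2 - 4*d + 96)^2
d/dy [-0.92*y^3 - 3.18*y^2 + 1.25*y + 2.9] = -2.76*y^2 - 6.36*y + 1.25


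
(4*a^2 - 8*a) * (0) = 0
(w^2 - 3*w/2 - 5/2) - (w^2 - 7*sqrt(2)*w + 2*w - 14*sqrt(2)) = -7*w/2 + 7*sqrt(2)*w - 5/2 + 14*sqrt(2)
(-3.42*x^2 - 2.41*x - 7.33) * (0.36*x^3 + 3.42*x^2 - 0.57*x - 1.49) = -1.2312*x^5 - 12.564*x^4 - 8.9316*x^3 - 18.5991*x^2 + 7.769*x + 10.9217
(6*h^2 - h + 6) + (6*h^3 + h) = 6*h^3 + 6*h^2 + 6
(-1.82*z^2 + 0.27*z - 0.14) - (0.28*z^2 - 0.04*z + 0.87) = -2.1*z^2 + 0.31*z - 1.01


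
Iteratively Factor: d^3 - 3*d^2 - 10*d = (d - 5)*(d^2 + 2*d) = (d - 5)*(d + 2)*(d)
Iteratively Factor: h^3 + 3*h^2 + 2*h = (h + 1)*(h^2 + 2*h) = (h + 1)*(h + 2)*(h)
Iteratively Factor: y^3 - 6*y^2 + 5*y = (y)*(y^2 - 6*y + 5) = y*(y - 5)*(y - 1)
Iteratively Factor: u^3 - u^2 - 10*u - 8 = (u + 2)*(u^2 - 3*u - 4) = (u - 4)*(u + 2)*(u + 1)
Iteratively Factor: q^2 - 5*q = (q)*(q - 5)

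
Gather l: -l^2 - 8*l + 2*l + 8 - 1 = -l^2 - 6*l + 7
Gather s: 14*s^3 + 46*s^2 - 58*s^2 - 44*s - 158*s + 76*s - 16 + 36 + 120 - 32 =14*s^3 - 12*s^2 - 126*s + 108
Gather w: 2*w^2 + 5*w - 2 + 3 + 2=2*w^2 + 5*w + 3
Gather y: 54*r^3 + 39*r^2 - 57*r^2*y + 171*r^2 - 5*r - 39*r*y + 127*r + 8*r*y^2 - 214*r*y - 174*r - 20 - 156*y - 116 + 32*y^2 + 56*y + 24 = 54*r^3 + 210*r^2 - 52*r + y^2*(8*r + 32) + y*(-57*r^2 - 253*r - 100) - 112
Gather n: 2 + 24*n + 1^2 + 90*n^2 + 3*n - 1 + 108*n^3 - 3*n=108*n^3 + 90*n^2 + 24*n + 2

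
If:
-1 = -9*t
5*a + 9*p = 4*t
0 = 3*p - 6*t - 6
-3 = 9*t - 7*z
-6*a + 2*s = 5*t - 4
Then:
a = -176/45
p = 20/9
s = -1211/90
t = 1/9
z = 4/7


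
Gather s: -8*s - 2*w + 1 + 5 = -8*s - 2*w + 6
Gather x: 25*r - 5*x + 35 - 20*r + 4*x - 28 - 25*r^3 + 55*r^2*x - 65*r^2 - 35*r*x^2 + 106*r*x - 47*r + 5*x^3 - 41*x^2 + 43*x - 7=-25*r^3 - 65*r^2 - 42*r + 5*x^3 + x^2*(-35*r - 41) + x*(55*r^2 + 106*r + 42)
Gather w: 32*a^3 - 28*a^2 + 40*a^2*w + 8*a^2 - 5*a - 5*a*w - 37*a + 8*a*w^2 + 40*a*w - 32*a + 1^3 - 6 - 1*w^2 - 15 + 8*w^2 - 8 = 32*a^3 - 20*a^2 - 74*a + w^2*(8*a + 7) + w*(40*a^2 + 35*a) - 28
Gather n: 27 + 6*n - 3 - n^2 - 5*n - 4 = -n^2 + n + 20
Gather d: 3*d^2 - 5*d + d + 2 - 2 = 3*d^2 - 4*d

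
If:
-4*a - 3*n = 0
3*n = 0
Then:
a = 0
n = 0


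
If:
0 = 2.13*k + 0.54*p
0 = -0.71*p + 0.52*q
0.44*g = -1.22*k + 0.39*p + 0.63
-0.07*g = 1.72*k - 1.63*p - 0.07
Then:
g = 1.46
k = -0.00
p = 0.02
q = 0.02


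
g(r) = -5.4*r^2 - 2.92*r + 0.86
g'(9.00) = -100.12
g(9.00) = -462.82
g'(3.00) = -35.32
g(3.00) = -56.50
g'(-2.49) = 23.97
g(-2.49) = -25.35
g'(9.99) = -110.81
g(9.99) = -567.23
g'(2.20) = -26.68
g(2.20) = -31.70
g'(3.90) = -45.04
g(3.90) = -92.66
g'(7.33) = -82.08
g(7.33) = -310.68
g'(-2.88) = 28.18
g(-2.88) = -35.52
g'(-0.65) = 4.10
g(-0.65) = 0.48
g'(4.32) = -49.58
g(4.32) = -112.53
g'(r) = -10.8*r - 2.92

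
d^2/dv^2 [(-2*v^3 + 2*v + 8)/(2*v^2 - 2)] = 8*(3*v^2 + 1)/(v^6 - 3*v^4 + 3*v^2 - 1)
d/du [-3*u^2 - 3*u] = -6*u - 3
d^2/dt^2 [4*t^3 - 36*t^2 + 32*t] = 24*t - 72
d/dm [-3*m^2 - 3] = -6*m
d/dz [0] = 0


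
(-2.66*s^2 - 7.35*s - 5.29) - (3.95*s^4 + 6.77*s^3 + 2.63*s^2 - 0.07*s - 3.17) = -3.95*s^4 - 6.77*s^3 - 5.29*s^2 - 7.28*s - 2.12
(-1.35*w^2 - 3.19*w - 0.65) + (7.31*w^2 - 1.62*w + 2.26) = 5.96*w^2 - 4.81*w + 1.61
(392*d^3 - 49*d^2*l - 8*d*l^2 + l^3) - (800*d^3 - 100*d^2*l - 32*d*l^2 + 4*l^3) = -408*d^3 + 51*d^2*l + 24*d*l^2 - 3*l^3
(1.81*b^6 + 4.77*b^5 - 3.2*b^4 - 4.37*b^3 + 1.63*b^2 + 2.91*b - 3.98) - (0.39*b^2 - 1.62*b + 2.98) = 1.81*b^6 + 4.77*b^5 - 3.2*b^4 - 4.37*b^3 + 1.24*b^2 + 4.53*b - 6.96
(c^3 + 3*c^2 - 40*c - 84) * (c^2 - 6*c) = c^5 - 3*c^4 - 58*c^3 + 156*c^2 + 504*c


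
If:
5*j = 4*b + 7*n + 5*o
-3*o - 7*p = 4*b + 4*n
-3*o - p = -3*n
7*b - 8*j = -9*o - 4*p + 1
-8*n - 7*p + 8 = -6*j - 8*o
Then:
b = -1129/1677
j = -1076/1677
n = 28/1677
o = -212/1677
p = 240/559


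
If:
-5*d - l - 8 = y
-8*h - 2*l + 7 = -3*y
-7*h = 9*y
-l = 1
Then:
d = -196/155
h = 27/31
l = -1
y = -21/31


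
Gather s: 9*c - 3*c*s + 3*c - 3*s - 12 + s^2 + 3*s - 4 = -3*c*s + 12*c + s^2 - 16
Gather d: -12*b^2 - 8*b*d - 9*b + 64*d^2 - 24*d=-12*b^2 - 9*b + 64*d^2 + d*(-8*b - 24)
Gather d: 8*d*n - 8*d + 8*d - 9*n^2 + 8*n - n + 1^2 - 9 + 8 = 8*d*n - 9*n^2 + 7*n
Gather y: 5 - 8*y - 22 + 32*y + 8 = 24*y - 9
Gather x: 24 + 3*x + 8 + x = 4*x + 32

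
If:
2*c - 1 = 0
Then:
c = 1/2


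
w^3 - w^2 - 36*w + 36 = (w - 6)*(w - 1)*(w + 6)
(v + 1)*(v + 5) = v^2 + 6*v + 5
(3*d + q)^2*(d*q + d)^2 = 9*d^4*q^2 + 18*d^4*q + 9*d^4 + 6*d^3*q^3 + 12*d^3*q^2 + 6*d^3*q + d^2*q^4 + 2*d^2*q^3 + d^2*q^2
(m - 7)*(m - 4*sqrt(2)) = m^2 - 7*m - 4*sqrt(2)*m + 28*sqrt(2)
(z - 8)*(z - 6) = z^2 - 14*z + 48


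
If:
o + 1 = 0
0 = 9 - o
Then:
No Solution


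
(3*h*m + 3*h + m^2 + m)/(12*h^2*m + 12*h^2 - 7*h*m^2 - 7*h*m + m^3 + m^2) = (3*h + m)/(12*h^2 - 7*h*m + m^2)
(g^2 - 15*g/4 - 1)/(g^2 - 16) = (g + 1/4)/(g + 4)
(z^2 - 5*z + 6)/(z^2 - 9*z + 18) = (z - 2)/(z - 6)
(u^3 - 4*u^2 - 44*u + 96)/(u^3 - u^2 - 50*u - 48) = (u - 2)/(u + 1)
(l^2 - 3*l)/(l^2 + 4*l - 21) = l/(l + 7)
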